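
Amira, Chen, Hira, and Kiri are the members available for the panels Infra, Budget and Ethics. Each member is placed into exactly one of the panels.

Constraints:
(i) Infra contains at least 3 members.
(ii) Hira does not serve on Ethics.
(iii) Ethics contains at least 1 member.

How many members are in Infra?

3

From (ii): Hira ∉ Ethics.
Suppose Amira ∈ Budget: no assignment then satisfies all the clues, so Amira ∉ Budget.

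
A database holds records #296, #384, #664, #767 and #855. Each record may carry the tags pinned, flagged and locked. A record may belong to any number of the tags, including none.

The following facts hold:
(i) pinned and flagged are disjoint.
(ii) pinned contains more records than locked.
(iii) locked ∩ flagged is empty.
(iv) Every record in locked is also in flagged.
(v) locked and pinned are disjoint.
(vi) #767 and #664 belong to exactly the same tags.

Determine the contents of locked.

locked = {}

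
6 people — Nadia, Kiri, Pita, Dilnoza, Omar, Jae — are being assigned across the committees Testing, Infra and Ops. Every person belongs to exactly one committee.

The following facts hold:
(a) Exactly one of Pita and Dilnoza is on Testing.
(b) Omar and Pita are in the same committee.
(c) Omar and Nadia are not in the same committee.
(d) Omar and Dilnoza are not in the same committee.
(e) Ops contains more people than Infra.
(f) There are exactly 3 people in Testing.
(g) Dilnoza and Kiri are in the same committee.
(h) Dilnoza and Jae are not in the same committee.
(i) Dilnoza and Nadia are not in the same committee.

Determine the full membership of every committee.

Testing = {Jae, Omar, Pita}; Infra = {Nadia}; Ops = {Dilnoza, Kiri}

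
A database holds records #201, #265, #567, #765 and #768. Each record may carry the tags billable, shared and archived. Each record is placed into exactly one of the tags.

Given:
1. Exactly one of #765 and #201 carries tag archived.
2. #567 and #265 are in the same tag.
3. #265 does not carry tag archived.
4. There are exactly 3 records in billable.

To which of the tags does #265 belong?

#265: billable

From (3): #265 ∉ archived.
(2): #567 matches #265: #567 ∉ archived.
Suppose #265 ∉ billable: no assignment then satisfies all the clues, so #265 ∈ billable.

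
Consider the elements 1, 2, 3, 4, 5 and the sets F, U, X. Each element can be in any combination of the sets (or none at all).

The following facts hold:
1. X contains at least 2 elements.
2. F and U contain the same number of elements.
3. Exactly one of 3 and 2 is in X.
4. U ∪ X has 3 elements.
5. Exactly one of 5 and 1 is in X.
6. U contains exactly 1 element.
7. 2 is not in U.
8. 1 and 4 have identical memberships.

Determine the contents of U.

U = {3}

From (7): 2 ∉ U.
Suppose 1 ∈ U: no assignment then satisfies all the clues, so 1 ∉ U.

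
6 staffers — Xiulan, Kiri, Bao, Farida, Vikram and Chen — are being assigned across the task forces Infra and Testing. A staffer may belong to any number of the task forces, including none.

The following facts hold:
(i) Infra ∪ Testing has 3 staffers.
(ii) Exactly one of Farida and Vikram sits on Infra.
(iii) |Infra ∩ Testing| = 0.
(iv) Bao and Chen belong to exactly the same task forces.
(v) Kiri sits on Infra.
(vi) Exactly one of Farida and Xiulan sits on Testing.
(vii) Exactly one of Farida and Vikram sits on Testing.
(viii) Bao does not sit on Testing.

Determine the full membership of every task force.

Infra = {Kiri, Vikram}; Testing = {Farida}

From (v): Kiri ∈ Infra.
From (viii): Bao ∉ Testing.
(iv): Chen matches Bao: Chen ∉ Testing.
Suppose Xiulan ∈ Infra: no assignment then satisfies all the clues, so Xiulan ∉ Infra.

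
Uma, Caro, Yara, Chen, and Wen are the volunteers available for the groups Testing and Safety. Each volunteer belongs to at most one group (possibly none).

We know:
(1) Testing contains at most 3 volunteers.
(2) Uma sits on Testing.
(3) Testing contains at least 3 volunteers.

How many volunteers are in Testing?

3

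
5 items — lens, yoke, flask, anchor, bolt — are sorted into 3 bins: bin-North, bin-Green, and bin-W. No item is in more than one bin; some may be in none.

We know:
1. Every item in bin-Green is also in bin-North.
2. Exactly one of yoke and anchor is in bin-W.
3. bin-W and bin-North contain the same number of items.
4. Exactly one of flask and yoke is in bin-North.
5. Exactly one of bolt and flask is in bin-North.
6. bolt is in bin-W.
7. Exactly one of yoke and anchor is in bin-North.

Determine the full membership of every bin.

bin-North = {anchor, flask}; bin-Green = {}; bin-W = {bolt, yoke}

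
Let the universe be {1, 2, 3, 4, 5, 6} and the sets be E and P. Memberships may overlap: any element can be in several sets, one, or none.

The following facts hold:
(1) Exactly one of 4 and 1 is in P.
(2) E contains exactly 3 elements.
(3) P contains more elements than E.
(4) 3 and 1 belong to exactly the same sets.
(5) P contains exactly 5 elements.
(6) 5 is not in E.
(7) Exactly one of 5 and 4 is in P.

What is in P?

P = {1, 2, 3, 5, 6}

From (6): 5 ∉ E.
Suppose 1 ∉ P: no assignment then satisfies all the clues, so 1 ∈ P.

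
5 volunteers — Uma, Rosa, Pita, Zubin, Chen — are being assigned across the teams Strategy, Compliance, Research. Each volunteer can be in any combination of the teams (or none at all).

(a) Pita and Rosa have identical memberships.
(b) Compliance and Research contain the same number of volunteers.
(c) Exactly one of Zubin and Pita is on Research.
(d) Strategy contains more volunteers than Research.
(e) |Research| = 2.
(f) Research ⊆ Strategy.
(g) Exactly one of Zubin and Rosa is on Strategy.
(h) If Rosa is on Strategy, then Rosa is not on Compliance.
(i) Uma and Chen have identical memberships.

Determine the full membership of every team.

Strategy = {Chen, Pita, Rosa, Uma}; Compliance = {Chen, Uma}; Research = {Pita, Rosa}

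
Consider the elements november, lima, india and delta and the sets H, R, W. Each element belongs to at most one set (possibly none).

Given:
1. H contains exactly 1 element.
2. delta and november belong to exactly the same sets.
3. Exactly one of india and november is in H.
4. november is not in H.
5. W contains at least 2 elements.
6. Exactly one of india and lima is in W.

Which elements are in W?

From (4): november ∉ H.
(2): delta matches november: delta ∉ H.
(3) (exactly one): india ∈ H.
(6) (exactly one): lima ∈ W.
Suppose november ∉ W: no assignment then satisfies all the clues, so november ∈ W.

W = {delta, lima, november}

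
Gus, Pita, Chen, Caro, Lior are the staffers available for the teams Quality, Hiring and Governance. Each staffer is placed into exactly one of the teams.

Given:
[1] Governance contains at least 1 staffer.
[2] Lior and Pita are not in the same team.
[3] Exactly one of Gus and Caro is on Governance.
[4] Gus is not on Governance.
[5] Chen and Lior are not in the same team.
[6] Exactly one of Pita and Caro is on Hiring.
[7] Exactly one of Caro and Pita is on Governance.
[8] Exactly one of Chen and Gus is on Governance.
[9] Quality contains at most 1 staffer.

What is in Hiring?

From (4): Gus ∉ Governance.
(3) (exactly one): Caro ∈ Governance.
(6) (exactly one): Pita ∈ Hiring.
(8) (exactly one): Chen ∈ Governance.
(2): Lior ∉ Hiring.
(5): Lior ∉ Governance.
Only one team left: Lior ∈ Quality.
(9): Quality already has 1, so the rest are out.
Only one team left: Gus ∈ Hiring.

Hiring = {Gus, Pita}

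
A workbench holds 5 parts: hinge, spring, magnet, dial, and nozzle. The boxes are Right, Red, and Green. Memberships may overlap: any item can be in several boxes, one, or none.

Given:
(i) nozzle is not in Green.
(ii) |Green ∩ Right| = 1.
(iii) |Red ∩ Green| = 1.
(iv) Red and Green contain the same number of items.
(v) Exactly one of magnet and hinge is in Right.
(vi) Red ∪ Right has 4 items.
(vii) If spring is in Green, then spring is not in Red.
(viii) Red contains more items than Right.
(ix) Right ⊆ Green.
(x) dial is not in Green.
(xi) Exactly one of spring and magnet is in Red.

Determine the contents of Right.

Right = {hinge}

From (i): nozzle ∉ Green.
From (x): dial ∉ Green.
(ix) contrapositive: dial ∉ Right.
(ix) contrapositive: nozzle ∉ Right.
Suppose hinge ∉ Right: no assignment then satisfies all the clues, so hinge ∈ Right.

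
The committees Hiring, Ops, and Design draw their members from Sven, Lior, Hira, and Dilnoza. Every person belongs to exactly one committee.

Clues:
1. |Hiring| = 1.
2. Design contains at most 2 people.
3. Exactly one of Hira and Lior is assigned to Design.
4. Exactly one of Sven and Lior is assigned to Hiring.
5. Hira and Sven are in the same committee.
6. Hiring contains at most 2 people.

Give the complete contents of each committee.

Hiring = {Lior}; Ops = {Dilnoza}; Design = {Hira, Sven}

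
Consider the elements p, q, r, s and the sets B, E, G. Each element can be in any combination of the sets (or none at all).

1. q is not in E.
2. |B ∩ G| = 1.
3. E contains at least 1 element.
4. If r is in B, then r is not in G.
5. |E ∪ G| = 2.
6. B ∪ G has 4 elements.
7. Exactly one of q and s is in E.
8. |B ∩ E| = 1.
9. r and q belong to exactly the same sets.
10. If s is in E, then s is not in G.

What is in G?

From (1): q ∉ E.
(7) (exactly one): s ∈ E.
(9): r matches q: r ∉ E.
(10): s ∉ G.
Suppose p ∉ G: no assignment then satisfies all the clues, so p ∈ G.

G = {p}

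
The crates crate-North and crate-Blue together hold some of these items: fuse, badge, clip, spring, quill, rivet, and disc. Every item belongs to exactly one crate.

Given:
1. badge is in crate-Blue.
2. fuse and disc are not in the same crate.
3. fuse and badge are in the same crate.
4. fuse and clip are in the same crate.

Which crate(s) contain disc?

disc: crate-North

From (1): badge ∈ crate-Blue.
(3): fuse matches badge: fuse ∉ crate-North.
(3): fuse matches badge: fuse ∈ crate-Blue.
(4): clip matches fuse: clip ∉ crate-North.
(4): clip matches fuse: clip ∈ crate-Blue.
(2): disc ∉ crate-Blue.
Only one crate left: disc ∈ crate-North.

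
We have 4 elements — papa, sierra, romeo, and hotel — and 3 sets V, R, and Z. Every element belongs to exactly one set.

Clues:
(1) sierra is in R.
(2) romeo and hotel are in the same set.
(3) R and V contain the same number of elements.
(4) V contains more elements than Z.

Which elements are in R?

R = {papa, sierra}

From (1): sierra ∈ R.
Suppose papa ∉ R: no assignment then satisfies all the clues, so papa ∈ R.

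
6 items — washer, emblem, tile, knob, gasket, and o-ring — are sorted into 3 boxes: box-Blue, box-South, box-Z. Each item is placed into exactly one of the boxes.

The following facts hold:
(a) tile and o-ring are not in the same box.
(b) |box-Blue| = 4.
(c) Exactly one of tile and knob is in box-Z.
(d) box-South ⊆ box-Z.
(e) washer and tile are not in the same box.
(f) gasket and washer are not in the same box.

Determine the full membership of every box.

box-Blue = {emblem, knob, o-ring, washer}; box-South = {}; box-Z = {gasket, tile}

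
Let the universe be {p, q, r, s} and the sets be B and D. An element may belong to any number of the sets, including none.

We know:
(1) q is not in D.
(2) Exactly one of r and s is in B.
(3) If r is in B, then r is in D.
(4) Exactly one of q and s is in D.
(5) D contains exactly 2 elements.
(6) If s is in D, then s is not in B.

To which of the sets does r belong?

r: B, D

From (1): q ∉ D.
(4) (exactly one): s ∈ D.
(6): s ∉ B.
(2) (exactly one): r ∈ B.
(3): r ∈ D.
(5): D already has 2, so the rest are out.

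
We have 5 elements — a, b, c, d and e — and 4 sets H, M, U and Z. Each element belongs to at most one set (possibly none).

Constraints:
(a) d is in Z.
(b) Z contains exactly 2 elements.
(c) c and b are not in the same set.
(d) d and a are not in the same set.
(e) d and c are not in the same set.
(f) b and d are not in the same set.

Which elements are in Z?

From (a): d ∈ Z.
(d): a ∉ Z.
(e): c ∉ Z.
(f): b ∉ Z.
(b): only 2 candidates remain for Z, so all are in.

Z = {d, e}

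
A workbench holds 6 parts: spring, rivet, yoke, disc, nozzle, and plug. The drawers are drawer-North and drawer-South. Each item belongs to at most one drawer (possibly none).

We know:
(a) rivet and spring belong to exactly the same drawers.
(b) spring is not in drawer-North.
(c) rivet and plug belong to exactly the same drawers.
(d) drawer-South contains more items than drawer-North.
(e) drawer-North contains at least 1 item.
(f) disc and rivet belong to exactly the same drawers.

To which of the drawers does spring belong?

spring: drawer-South

From (b): spring ∉ drawer-North.
(a): rivet matches spring: rivet ∉ drawer-North.
(c): plug matches rivet: plug ∉ drawer-North.
(f): disc matches rivet: disc ∉ drawer-North.
Suppose spring ∉ drawer-South: no assignment then satisfies all the clues, so spring ∈ drawer-South.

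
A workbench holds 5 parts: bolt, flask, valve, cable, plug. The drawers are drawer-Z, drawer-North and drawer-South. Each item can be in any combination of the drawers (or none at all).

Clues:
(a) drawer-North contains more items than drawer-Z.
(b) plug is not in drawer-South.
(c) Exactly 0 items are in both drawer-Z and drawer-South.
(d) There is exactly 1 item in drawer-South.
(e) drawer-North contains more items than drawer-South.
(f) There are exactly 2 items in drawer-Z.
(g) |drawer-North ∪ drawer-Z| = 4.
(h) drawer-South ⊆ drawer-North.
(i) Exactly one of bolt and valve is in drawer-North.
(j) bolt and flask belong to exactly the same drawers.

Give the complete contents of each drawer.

drawer-Z = {bolt, flask}; drawer-North = {bolt, cable, flask, plug}; drawer-South = {cable}

From (b): plug ∉ drawer-South.
Suppose bolt ∉ drawer-Z: no assignment then satisfies all the clues, so bolt ∈ drawer-Z.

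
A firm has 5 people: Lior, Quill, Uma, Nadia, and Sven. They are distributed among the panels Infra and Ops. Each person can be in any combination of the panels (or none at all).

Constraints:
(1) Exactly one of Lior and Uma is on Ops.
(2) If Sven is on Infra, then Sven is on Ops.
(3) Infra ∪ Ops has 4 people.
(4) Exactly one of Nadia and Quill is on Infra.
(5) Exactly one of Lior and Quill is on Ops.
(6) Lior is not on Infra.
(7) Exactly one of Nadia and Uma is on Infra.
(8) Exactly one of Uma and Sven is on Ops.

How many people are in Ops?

2

From (6): Lior ∉ Infra.
Suppose Lior ∉ Ops: no assignment then satisfies all the clues, so Lior ∈ Ops.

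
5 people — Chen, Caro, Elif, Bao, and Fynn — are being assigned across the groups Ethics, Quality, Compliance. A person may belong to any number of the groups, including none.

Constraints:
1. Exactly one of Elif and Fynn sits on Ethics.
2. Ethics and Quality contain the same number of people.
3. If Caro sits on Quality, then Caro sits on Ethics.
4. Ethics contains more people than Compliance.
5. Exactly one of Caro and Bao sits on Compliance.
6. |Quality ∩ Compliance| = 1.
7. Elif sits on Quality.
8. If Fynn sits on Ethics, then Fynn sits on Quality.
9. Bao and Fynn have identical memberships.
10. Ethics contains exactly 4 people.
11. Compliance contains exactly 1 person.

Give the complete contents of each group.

Ethics = {Bao, Caro, Chen, Fynn}; Quality = {Bao, Caro, Elif, Fynn}; Compliance = {Caro}

From (7): Elif ∈ Quality.
Suppose Chen ∉ Ethics: no assignment then satisfies all the clues, so Chen ∈ Ethics.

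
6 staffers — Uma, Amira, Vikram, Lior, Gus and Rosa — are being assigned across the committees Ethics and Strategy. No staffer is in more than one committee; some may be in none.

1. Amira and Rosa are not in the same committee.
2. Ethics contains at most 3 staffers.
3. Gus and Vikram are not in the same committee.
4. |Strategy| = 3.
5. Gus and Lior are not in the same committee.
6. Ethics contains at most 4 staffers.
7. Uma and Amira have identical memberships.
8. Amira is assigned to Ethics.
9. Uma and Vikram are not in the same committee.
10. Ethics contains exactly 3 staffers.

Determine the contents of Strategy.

Strategy = {Lior, Rosa, Vikram}

From (8): Amira ∈ Ethics.
(1): Rosa ∉ Ethics.
(7): Uma matches Amira: Uma ∈ Ethics.
(9): Vikram ∉ Ethics.
Suppose Vikram ∉ Strategy: no assignment then satisfies all the clues, so Vikram ∈ Strategy.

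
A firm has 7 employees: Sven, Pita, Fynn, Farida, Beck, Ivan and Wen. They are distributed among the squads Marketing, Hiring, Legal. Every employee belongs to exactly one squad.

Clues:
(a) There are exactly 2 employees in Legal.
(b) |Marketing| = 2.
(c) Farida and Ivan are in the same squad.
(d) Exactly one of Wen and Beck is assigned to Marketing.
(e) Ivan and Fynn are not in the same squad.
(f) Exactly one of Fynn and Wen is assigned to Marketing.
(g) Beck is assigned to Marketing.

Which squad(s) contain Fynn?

Fynn: Marketing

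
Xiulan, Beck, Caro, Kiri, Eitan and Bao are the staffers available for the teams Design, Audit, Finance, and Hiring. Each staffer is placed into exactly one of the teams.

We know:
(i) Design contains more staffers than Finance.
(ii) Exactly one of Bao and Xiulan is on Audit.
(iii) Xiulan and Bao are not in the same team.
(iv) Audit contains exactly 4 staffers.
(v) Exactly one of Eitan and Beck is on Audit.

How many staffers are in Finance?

0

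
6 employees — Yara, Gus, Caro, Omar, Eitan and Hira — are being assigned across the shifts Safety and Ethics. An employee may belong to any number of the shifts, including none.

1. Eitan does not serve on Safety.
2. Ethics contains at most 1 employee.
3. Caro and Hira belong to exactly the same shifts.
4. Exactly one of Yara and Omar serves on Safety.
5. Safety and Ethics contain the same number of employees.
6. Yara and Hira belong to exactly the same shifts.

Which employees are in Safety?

Safety = {Omar}

From (1): Eitan ∉ Safety.
Suppose Yara ∈ Safety: no assignment then satisfies all the clues, so Yara ∉ Safety.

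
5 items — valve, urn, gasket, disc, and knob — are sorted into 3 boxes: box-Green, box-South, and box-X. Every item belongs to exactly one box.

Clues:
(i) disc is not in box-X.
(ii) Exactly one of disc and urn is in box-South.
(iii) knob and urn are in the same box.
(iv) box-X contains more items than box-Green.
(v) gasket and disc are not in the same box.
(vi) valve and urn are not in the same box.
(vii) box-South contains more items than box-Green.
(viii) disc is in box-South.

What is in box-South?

box-South = {disc, valve}

From (i): disc ∉ box-X.
From (viii): disc ∈ box-South.
(ii) (exactly one): urn ∉ box-South.
(iii): knob matches urn: knob ∉ box-South.
(v): gasket ∉ box-South.
Suppose valve ∉ box-South: no assignment then satisfies all the clues, so valve ∈ box-South.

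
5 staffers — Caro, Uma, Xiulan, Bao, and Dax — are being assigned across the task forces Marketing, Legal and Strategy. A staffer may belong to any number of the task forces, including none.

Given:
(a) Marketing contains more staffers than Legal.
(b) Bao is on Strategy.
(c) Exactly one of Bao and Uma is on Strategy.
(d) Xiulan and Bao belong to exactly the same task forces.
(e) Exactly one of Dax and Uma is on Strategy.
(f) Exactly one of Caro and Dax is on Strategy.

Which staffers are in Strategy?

Strategy = {Bao, Dax, Xiulan}

From (b): Bao ∈ Strategy.
(c) (exactly one): Uma ∉ Strategy.
(d): Xiulan matches Bao: Xiulan ∈ Strategy.
(e) (exactly one): Dax ∈ Strategy.
(f) (exactly one): Caro ∉ Strategy.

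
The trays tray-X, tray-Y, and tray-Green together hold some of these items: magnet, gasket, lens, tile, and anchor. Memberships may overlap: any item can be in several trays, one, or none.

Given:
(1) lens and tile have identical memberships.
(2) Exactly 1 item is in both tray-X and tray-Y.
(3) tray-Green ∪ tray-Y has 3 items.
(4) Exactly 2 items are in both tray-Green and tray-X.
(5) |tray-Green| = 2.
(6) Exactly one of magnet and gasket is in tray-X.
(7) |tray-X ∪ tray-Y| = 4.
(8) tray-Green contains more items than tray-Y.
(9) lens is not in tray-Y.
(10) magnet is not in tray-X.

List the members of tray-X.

tray-X = {anchor, gasket, lens, tile}

From (9): lens ∉ tray-Y.
From (10): magnet ∉ tray-X.
(1): tile matches lens: tile ∉ tray-Y.
(6) (exactly one): gasket ∈ tray-X.
Suppose lens ∉ tray-X: no assignment then satisfies all the clues, so lens ∈ tray-X.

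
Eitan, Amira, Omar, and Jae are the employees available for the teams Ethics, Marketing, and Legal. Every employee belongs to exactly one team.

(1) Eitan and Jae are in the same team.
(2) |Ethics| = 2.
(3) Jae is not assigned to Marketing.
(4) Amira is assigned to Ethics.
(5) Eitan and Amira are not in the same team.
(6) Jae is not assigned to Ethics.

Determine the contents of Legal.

Legal = {Eitan, Jae}

From (3): Jae ∉ Marketing.
From (4): Amira ∈ Ethics.
From (6): Jae ∉ Ethics.
(1): Eitan matches Jae: Eitan ∉ Ethics.
(1): Eitan matches Jae: Eitan ∉ Marketing.
(2): only 2 candidates remain for Ethics, so all are in.
Only one team left: Eitan ∈ Legal.
Only one team left: Jae ∈ Legal.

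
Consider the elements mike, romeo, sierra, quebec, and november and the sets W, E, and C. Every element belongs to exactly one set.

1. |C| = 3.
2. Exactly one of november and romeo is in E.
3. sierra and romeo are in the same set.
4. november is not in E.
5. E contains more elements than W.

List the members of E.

E = {romeo, sierra}

From (4): november ∉ E.
(2) (exactly one): romeo ∈ E.
(3): sierra matches romeo: sierra ∉ W.
(3): sierra matches romeo: sierra ∈ E.
(1): only 3 candidates remain for C, so all are in.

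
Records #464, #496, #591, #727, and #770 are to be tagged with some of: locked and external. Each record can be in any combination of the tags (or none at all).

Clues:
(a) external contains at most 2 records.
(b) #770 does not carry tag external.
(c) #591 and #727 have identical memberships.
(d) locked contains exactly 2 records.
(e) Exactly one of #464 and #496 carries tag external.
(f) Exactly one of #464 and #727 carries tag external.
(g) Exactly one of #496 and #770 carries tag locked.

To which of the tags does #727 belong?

#727: none

From (b): #770 ∉ external.
Suppose #727 ∈ locked: no assignment then satisfies all the clues, so #727 ∉ locked.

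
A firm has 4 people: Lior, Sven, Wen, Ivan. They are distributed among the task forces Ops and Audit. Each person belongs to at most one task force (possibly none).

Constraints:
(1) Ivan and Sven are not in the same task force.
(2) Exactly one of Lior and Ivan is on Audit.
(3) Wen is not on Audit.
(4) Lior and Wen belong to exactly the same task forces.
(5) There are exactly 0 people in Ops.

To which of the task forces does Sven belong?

From (3): Wen ∉ Audit.
(4): Lior matches Wen: Lior ∉ Audit.
(5): Ops already has 0, so the rest are out.
(2) (exactly one): Ivan ∈ Audit.
(1): Sven ∉ Audit.

Sven: none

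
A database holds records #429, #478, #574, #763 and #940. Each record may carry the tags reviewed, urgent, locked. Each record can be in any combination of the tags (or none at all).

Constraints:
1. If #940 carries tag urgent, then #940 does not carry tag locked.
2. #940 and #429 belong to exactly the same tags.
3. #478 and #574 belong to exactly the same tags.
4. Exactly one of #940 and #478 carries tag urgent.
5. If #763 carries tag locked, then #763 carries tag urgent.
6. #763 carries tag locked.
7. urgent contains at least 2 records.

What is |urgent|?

3

From (6): #763 ∈ locked.
(5): #763 ∈ urgent.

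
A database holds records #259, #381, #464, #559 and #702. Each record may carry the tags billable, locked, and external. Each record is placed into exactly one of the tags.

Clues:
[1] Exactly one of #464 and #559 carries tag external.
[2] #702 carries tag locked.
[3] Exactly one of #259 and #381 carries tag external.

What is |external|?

2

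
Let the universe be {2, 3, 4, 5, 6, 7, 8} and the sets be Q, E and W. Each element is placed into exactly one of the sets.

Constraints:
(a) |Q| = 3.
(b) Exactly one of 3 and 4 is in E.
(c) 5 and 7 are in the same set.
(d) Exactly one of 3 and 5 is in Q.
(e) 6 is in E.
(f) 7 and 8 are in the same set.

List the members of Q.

Q = {5, 7, 8}

From (e): 6 ∈ E.
Suppose 2 ∈ Q: no assignment then satisfies all the clues, so 2 ∉ Q.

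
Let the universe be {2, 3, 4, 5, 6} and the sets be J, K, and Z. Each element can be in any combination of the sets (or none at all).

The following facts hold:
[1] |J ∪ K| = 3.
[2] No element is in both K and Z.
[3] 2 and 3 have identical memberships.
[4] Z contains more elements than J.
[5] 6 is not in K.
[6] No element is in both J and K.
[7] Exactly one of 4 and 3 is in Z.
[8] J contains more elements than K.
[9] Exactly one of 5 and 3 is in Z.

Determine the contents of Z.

Z = {2, 3, 6}

From (5): 6 ∉ K.
Suppose 2 ∉ Z: no assignment then satisfies all the clues, so 2 ∈ Z.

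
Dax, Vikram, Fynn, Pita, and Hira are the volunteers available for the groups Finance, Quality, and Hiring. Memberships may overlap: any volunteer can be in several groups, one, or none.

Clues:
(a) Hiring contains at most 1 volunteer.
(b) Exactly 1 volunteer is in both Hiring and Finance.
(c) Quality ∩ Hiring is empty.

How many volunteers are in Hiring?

1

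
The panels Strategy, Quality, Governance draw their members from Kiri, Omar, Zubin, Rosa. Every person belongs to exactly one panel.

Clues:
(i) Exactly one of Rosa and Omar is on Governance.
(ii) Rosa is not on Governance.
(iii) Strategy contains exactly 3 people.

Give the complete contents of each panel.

Strategy = {Kiri, Rosa, Zubin}; Quality = {}; Governance = {Omar}

From (ii): Rosa ∉ Governance.
(i) (exactly one): Omar ∈ Governance.
(iii): only 3 candidates remain for Strategy, so all are in.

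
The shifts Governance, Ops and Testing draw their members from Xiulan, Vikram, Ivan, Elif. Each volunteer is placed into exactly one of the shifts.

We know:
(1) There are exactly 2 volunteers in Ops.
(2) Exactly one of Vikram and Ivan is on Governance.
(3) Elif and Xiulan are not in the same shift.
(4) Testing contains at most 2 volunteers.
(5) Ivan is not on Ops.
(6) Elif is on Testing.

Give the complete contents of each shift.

From (5): Ivan ∉ Ops.
From (6): Elif ∈ Testing.
(1): only 2 candidates remain for Ops, so all are in.
(2) (exactly one): Ivan ∈ Governance.

Governance = {Ivan}; Ops = {Vikram, Xiulan}; Testing = {Elif}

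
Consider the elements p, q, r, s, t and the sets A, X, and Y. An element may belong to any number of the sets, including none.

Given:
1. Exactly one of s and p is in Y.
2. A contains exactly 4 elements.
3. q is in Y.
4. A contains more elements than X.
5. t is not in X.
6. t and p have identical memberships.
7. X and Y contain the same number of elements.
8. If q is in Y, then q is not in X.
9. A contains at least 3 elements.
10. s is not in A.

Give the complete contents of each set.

A = {p, q, r, t}; X = {r, s}; Y = {q, s}

From (3): q ∈ Y.
From (5): t ∉ X.
From (10): s ∉ A.
(2): only 4 candidates remain for A, so all are in.
(6): p matches t: p ∉ X.
(8): q ∉ X.
Suppose p ∈ Y: no assignment then satisfies all the clues, so p ∉ Y.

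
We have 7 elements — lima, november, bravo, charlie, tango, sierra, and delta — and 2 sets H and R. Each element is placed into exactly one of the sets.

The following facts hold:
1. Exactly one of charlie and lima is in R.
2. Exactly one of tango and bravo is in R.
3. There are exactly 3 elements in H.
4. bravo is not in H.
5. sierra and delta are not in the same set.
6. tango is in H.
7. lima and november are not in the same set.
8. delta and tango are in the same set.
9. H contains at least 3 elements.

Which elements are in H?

H = {delta, lima, tango}

From (4): bravo ∉ H.
From (6): tango ∈ H.
(2) (exactly one): bravo ∈ R.
(8): delta matches tango: delta ∈ H.
(5): sierra ∉ H.
Only one set left: sierra ∈ R.
Suppose lima ∉ H: no assignment then satisfies all the clues, so lima ∈ H.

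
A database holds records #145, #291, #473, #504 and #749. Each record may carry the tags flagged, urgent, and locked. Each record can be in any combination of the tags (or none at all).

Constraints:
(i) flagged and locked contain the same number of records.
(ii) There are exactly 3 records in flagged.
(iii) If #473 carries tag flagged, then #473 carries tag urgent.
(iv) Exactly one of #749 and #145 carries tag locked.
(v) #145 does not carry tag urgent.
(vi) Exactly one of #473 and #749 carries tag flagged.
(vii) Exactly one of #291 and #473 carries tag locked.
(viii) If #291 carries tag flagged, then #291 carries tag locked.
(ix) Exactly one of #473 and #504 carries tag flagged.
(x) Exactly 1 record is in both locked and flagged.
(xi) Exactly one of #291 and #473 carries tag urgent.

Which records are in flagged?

From (v): #145 ∉ urgent.
Suppose #145 ∉ flagged: no assignment then satisfies all the clues, so #145 ∈ flagged.

flagged = {#145, #291, #473}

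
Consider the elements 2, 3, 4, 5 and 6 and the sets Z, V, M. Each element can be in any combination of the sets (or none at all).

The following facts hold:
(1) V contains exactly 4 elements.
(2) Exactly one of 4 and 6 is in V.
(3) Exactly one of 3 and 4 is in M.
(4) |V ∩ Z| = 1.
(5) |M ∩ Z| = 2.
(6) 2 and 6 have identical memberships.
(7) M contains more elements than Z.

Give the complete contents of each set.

Z = {4, 5}; V = {2, 3, 5, 6}; M = {2, 4, 5, 6}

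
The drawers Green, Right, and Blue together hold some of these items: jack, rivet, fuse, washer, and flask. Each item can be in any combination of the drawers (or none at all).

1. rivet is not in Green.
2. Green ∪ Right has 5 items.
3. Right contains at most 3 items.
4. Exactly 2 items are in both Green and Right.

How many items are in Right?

3

From (1): rivet ∉ Green.
Suppose jack ∉ Green: no assignment then satisfies all the clues, so jack ∈ Green.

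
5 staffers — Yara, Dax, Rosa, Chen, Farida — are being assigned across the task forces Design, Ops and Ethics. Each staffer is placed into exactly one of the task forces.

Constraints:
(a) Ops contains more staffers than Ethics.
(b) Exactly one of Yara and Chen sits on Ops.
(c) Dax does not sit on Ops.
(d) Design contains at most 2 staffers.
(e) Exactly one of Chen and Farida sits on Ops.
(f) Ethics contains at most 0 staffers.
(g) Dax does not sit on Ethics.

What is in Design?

Design = {Chen, Dax}

From (c): Dax ∉ Ops.
From (g): Dax ∉ Ethics.
(f): Ethics already has 0, so the rest are out.
Only one task force left: Dax ∈ Design.
Suppose Yara ∈ Design: no assignment then satisfies all the clues, so Yara ∉ Design.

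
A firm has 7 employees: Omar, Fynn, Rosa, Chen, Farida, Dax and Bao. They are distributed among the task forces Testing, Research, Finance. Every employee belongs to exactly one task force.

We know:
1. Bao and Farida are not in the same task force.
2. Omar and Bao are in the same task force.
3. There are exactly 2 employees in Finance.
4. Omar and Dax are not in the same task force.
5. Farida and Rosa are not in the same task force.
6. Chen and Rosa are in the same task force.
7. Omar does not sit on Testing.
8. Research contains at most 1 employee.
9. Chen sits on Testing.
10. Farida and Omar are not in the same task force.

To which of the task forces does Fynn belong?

From (7): Omar ∉ Testing.
From (9): Chen ∈ Testing.
(2): Bao matches Omar: Bao ∉ Testing.
(6): Rosa matches Chen: Rosa ∈ Testing.
(5): Farida ∉ Testing.
Suppose Fynn ∉ Testing: no assignment then satisfies all the clues, so Fynn ∈ Testing.

Fynn: Testing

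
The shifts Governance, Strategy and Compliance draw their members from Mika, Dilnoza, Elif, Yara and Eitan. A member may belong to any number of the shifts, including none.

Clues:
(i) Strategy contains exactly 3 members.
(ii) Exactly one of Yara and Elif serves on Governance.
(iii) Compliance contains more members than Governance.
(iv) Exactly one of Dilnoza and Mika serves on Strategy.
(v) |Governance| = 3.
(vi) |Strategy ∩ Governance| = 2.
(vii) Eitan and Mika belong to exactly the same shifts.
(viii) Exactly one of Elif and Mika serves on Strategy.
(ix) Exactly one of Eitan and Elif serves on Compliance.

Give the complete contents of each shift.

Governance = {Eitan, Elif, Mika}; Strategy = {Eitan, Mika, Yara}; Compliance = {Dilnoza, Eitan, Mika, Yara}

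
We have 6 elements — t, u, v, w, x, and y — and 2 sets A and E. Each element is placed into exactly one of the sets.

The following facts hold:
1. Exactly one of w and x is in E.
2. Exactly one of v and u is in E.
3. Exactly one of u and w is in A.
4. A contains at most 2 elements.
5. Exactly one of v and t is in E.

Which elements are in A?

A = {v, w}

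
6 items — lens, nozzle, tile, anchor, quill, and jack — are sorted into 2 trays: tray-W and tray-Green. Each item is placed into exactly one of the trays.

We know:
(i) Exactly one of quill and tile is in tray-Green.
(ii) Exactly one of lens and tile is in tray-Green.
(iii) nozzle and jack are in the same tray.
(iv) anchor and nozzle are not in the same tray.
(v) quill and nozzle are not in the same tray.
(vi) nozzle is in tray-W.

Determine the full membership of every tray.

From (vi): nozzle ∈ tray-W.
(iii): jack matches nozzle: jack ∈ tray-W.
(iv): anchor ∉ tray-W.
(v): quill ∉ tray-W.
Only one tray left: anchor ∈ tray-Green.
Only one tray left: quill ∈ tray-Green.
(i) (exactly one): tile ∉ tray-Green.
(ii) (exactly one): lens ∈ tray-Green.
Only one tray left: tile ∈ tray-W.

tray-W = {jack, nozzle, tile}; tray-Green = {anchor, lens, quill}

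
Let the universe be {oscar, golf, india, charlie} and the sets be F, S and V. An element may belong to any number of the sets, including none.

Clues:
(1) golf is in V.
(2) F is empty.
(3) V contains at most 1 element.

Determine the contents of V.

V = {golf}

From (1): golf ∈ V.
(2): F already has 0, so the rest are out.
(3): V already has 1, so the rest are out.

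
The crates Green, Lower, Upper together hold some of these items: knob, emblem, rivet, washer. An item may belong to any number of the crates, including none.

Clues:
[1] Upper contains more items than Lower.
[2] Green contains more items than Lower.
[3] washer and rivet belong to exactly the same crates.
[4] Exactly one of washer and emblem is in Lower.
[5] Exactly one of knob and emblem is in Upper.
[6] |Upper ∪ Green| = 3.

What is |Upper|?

3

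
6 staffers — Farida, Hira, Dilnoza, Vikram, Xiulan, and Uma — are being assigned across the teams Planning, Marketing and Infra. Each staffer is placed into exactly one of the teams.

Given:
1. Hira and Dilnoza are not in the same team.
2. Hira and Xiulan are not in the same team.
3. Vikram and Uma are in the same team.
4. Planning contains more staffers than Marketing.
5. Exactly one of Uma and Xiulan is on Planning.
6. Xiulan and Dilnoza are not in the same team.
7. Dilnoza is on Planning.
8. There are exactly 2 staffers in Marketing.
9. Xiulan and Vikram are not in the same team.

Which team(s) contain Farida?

Farida: Marketing

From (7): Dilnoza ∈ Planning.
(1): Hira ∉ Planning.
(6): Xiulan ∉ Planning.
(5) (exactly one): Uma ∈ Planning.
(3): Vikram matches Uma: Vikram ∈ Planning.
Suppose Farida ∈ Planning: no assignment then satisfies all the clues, so Farida ∉ Planning.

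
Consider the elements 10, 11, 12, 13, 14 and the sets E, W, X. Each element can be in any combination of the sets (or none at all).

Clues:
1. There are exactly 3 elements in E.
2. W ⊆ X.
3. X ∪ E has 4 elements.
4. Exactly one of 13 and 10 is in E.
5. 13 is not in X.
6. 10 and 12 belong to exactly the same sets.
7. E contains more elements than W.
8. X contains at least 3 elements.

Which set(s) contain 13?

13: none

From (5): 13 ∉ X.
(2) contrapositive: 13 ∉ W.
Suppose 13 ∈ E: no assignment then satisfies all the clues, so 13 ∉ E.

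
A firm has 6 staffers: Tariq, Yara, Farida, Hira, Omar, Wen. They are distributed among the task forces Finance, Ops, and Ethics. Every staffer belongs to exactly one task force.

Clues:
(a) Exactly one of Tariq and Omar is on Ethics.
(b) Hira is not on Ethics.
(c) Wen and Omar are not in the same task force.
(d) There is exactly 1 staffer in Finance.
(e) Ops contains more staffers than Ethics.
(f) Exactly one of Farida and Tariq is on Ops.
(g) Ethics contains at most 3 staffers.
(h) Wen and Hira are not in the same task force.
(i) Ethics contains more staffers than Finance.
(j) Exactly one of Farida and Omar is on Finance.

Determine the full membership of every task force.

Finance = {Omar}; Ops = {Farida, Hira, Yara}; Ethics = {Tariq, Wen}

From (b): Hira ∉ Ethics.
Suppose Tariq ∈ Finance: no assignment then satisfies all the clues, so Tariq ∉ Finance.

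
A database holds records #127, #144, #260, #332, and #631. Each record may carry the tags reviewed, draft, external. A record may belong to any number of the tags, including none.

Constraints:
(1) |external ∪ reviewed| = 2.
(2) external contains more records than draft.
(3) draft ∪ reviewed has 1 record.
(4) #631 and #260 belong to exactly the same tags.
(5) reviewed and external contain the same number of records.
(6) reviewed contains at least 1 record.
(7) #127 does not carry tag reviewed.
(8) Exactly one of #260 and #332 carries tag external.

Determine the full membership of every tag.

reviewed = {#144}; draft = {}; external = {#332}

From (7): #127 ∉ reviewed.
Suppose #127 ∈ draft: no assignment then satisfies all the clues, so #127 ∉ draft.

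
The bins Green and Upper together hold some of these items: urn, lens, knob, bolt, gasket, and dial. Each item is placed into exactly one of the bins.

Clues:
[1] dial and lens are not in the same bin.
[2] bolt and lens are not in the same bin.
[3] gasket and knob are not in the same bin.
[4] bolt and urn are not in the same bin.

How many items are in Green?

3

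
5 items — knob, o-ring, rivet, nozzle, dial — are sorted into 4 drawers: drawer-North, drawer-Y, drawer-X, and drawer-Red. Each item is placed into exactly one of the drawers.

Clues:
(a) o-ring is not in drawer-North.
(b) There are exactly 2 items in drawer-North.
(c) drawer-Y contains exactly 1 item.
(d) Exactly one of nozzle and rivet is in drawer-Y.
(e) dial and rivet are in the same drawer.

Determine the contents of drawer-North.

From (a): o-ring ∉ drawer-North.
Suppose knob ∈ drawer-North: no assignment then satisfies all the clues, so knob ∉ drawer-North.

drawer-North = {dial, rivet}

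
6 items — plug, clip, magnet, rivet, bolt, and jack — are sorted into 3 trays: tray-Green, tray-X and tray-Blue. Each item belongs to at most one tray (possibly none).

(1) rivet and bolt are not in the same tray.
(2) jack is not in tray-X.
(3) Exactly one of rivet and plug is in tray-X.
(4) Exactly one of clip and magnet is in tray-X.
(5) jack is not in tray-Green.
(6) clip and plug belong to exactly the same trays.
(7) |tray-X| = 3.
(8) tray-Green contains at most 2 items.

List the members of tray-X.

tray-X = {bolt, clip, plug}

From (2): jack ∉ tray-X.
From (5): jack ∉ tray-Green.
Suppose plug ∉ tray-X: no assignment then satisfies all the clues, so plug ∈ tray-X.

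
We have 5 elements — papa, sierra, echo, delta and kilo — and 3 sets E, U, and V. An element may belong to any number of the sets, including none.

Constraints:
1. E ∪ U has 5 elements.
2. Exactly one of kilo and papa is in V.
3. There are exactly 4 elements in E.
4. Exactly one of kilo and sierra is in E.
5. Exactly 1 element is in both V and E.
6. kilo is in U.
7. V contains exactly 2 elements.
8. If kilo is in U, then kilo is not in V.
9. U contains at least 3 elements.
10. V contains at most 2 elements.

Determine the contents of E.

E = {delta, echo, kilo, papa}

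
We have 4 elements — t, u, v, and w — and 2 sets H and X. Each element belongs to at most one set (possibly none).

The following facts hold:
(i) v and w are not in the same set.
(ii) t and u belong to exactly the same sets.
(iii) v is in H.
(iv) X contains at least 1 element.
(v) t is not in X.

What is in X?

From (iii): v ∈ H.
From (v): t ∉ X.
(i): w ∉ H.
(ii): u matches t: u ∉ X.
(iv): only 1 candidates remain for X, so all are in.

X = {w}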